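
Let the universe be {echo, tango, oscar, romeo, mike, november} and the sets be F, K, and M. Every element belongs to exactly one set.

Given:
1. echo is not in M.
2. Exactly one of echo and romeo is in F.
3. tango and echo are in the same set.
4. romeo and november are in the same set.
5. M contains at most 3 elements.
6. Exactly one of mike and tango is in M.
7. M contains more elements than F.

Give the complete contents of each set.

F = {echo, tango}; K = {oscar}; M = {mike, november, romeo}

From (1): echo ∉ M.
(3): tango matches echo: tango ∉ M.
(6) (exactly one): mike ∈ M.
Suppose echo ∉ F: no assignment then satisfies all the clues, so echo ∈ F.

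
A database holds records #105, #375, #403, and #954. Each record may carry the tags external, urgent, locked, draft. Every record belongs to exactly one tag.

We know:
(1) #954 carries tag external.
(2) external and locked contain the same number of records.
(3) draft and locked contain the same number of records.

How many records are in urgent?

1

From (1): #954 ∈ external.
Suppose #105 ∈ external: no assignment then satisfies all the clues, so #105 ∉ external.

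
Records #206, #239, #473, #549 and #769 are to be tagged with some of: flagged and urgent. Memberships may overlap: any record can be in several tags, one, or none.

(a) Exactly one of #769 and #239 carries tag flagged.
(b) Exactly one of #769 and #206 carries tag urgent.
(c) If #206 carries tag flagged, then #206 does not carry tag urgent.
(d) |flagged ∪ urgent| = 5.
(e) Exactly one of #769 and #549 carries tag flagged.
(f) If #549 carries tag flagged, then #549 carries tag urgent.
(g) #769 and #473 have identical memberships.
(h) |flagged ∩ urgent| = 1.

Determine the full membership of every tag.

flagged = {#206, #239, #549}; urgent = {#473, #549, #769}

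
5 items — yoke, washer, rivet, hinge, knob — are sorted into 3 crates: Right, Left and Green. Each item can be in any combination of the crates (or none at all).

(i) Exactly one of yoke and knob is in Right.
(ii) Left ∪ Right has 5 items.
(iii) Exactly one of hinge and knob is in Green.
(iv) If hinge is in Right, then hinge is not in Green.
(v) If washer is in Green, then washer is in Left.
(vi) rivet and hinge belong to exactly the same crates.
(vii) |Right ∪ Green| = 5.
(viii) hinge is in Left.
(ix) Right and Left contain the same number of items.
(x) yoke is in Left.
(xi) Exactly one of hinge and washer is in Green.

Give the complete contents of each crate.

Right = {hinge, knob, rivet, washer}; Left = {hinge, rivet, washer, yoke}; Green = {knob, washer, yoke}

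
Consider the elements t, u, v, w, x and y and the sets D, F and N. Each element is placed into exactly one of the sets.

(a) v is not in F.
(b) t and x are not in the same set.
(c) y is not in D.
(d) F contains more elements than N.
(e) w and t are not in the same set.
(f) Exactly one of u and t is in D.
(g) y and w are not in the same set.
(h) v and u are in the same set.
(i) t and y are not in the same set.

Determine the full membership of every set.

From (a): v ∉ F.
From (c): y ∉ D.
(h): u matches v: u ∉ F.
Suppose t ∈ D: no assignment then satisfies all the clues, so t ∉ D.

D = {u, v, w}; F = {x, y}; N = {t}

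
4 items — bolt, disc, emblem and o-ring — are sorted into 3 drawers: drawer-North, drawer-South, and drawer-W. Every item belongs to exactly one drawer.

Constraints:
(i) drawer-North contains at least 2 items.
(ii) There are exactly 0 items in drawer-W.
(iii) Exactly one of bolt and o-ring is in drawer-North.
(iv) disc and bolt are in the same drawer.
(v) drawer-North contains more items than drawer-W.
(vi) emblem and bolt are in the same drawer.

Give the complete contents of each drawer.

(ii): drawer-W already has 0, so the rest are out.
Suppose bolt ∉ drawer-North: no assignment then satisfies all the clues, so bolt ∈ drawer-North.

drawer-North = {bolt, disc, emblem}; drawer-South = {o-ring}; drawer-W = {}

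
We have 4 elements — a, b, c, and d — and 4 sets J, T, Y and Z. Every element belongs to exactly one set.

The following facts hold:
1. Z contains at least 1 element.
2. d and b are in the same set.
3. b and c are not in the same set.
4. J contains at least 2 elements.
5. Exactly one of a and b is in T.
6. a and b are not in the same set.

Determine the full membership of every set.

J = {b, d}; T = {a}; Y = {}; Z = {c}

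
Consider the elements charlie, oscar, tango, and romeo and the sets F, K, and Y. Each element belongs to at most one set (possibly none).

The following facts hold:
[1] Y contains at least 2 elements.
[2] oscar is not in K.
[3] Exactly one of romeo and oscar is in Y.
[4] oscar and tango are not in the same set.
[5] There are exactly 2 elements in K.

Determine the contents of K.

K = {romeo, tango}

From (2): oscar ∉ K.
Suppose charlie ∈ K: no assignment then satisfies all the clues, so charlie ∉ K.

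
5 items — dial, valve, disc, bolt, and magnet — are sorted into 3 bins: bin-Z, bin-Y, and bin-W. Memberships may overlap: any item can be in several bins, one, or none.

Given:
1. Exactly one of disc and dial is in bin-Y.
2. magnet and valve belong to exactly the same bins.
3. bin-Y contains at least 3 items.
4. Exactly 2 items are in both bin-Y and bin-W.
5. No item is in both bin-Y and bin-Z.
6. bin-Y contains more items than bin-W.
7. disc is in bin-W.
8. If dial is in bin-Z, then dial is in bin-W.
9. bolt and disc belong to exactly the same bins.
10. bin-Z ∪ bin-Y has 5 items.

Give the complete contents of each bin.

bin-Z = {dial}; bin-Y = {bolt, disc, magnet, valve}; bin-W = {bolt, dial, disc}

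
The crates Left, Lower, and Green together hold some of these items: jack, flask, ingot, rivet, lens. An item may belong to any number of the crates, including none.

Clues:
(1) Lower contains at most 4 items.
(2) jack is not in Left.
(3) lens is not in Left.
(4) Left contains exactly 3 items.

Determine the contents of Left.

From (2): jack ∉ Left.
From (3): lens ∉ Left.
(4): only 3 candidates remain for Left, so all are in.

Left = {flask, ingot, rivet}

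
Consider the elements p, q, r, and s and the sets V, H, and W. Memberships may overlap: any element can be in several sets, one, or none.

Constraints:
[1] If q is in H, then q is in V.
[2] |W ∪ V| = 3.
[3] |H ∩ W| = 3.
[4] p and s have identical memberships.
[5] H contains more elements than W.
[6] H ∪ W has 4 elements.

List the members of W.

W = {p, q, s}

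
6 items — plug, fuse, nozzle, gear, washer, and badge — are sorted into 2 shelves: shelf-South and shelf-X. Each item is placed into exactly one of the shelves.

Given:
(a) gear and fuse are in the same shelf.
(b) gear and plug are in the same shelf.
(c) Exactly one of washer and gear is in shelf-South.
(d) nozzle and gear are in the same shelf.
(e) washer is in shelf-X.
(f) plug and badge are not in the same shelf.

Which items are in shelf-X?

shelf-X = {badge, washer}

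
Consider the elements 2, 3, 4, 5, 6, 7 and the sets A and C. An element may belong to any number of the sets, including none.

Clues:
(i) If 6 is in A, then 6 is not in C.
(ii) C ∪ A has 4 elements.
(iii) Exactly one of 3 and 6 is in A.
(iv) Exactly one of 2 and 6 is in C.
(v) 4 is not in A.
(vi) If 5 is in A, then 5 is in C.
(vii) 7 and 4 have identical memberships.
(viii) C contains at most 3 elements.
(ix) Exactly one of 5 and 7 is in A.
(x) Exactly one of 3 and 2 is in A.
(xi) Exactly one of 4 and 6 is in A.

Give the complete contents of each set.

A = {2, 5, 6}; C = {2, 3, 5}

From (v): 4 ∉ A.
(vii): 7 matches 4: 7 ∉ A.
(ix) (exactly one): 5 ∈ A.
(xi) (exactly one): 6 ∈ A.
(i): 6 ∉ C.
(iii) (exactly one): 3 ∉ A.
(iv) (exactly one): 2 ∈ C.
(vi): 5 ∈ C.
(x) (exactly one): 2 ∈ A.
Suppose 3 ∉ C: no assignment then satisfies all the clues, so 3 ∈ C.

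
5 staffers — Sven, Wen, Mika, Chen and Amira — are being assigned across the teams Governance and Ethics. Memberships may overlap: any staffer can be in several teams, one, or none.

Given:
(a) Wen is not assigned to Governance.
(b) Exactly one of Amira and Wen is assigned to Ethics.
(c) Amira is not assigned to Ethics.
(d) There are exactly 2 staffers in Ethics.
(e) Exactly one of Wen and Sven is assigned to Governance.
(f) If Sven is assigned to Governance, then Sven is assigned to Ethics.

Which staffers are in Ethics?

Ethics = {Sven, Wen}

From (a): Wen ∉ Governance.
From (c): Amira ∉ Ethics.
(b) (exactly one): Wen ∈ Ethics.
(e) (exactly one): Sven ∈ Governance.
(f): Sven ∈ Ethics.
(d): Ethics already has 2, so the rest are out.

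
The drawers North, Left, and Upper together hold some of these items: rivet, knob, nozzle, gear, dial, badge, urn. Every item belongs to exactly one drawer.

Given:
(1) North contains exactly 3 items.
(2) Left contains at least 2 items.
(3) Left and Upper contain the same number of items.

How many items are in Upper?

2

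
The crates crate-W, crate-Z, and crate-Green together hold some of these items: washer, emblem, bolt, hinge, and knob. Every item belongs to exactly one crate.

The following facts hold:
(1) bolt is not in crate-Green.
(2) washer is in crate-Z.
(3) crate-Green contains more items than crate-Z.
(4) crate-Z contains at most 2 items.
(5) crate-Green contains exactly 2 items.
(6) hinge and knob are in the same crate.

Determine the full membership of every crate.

crate-W = {bolt, emblem}; crate-Z = {washer}; crate-Green = {hinge, knob}

From (1): bolt ∉ crate-Green.
From (2): washer ∈ crate-Z.
Suppose emblem ∉ crate-W: no assignment then satisfies all the clues, so emblem ∈ crate-W.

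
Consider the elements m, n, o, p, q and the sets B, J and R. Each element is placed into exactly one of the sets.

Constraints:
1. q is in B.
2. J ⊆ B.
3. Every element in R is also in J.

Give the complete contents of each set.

From (1): q ∈ B.
Suppose m ∉ B: no assignment then satisfies all the clues, so m ∈ B.

B = {m, n, o, p, q}; J = {}; R = {}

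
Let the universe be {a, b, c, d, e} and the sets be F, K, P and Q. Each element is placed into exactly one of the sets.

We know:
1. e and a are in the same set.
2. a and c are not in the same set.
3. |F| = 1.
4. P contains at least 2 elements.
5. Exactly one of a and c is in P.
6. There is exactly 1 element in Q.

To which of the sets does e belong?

e: P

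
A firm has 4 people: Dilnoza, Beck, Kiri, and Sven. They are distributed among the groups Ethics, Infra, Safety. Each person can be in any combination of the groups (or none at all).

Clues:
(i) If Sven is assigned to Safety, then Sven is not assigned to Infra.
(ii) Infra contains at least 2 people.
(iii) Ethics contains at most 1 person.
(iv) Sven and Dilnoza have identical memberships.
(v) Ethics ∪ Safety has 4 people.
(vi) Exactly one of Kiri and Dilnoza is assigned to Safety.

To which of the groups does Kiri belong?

Kiri: Ethics, Infra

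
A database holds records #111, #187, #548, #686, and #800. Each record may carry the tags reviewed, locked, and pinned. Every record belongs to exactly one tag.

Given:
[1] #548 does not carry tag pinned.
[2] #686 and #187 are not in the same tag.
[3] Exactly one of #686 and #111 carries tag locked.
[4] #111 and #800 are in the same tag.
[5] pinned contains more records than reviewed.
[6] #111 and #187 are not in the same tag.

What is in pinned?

pinned = {#111, #800}

From (1): #548 ∉ pinned.
Suppose #111 ∉ pinned: no assignment then satisfies all the clues, so #111 ∈ pinned.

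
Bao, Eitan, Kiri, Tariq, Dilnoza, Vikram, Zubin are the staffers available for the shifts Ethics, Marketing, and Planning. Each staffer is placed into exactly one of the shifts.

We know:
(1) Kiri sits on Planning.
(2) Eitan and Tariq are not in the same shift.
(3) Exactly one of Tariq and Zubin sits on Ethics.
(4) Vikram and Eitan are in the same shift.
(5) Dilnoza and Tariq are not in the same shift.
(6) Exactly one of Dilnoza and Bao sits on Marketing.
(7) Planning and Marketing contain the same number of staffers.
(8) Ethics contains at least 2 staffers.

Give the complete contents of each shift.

Ethics = {Eitan, Vikram, Zubin}; Marketing = {Bao, Tariq}; Planning = {Dilnoza, Kiri}

From (1): Kiri ∈ Planning.
Suppose Bao ∈ Ethics: no assignment then satisfies all the clues, so Bao ∉ Ethics.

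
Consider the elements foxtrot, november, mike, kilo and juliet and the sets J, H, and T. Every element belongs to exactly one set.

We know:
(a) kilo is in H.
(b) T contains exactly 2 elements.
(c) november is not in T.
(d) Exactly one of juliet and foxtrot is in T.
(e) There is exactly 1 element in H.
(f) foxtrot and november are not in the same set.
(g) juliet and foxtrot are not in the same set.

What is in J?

From (a): kilo ∈ H.
From (c): november ∉ T.
(e): H already has 1, so the rest are out.
Only one set left: november ∈ J.
(f): foxtrot ∉ J.
Only one set left: foxtrot ∈ T.
(d) (exactly one): juliet ∉ T.
Only one set left: juliet ∈ J.
(b): only 2 candidates remain for T, so all are in.

J = {juliet, november}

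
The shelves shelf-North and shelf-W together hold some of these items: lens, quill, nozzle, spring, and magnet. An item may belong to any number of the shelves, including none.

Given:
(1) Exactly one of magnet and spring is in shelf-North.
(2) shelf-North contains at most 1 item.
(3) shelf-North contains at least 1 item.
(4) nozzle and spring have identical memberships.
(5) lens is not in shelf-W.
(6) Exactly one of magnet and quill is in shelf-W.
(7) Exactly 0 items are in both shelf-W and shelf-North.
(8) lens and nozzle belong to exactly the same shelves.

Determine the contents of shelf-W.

shelf-W = {quill}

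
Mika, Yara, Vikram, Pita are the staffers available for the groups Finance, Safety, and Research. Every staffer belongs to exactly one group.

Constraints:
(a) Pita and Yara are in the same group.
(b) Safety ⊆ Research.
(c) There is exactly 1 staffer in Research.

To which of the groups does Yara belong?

Yara: Finance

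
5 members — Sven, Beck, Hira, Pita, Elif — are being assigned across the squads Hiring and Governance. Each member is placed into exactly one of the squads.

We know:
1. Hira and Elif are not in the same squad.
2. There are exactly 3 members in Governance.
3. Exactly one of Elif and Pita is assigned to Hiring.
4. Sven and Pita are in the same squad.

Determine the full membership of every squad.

Hiring = {Beck, Elif}; Governance = {Hira, Pita, Sven}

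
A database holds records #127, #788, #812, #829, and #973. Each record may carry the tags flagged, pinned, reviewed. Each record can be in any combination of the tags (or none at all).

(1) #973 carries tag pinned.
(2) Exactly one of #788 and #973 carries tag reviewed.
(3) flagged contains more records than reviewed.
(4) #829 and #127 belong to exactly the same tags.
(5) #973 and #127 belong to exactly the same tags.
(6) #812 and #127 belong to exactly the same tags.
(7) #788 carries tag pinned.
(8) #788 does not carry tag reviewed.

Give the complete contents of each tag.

flagged = {#127, #788, #812, #829, #973}; pinned = {#127, #788, #812, #829, #973}; reviewed = {#127, #812, #829, #973}

From (1): #973 ∈ pinned.
From (7): #788 ∈ pinned.
From (8): #788 ∉ reviewed.
(2) (exactly one): #973 ∈ reviewed.
(5): #127 matches #973: #127 ∈ pinned.
(5): #127 matches #973: #127 ∈ reviewed.
(6): #812 matches #127: #812 ∈ pinned.
(6): #812 matches #127: #812 ∈ reviewed.
(4): #829 matches #127: #829 ∈ pinned.
(4): #829 matches #127: #829 ∈ reviewed.
Suppose #127 ∉ flagged: no assignment then satisfies all the clues, so #127 ∈ flagged.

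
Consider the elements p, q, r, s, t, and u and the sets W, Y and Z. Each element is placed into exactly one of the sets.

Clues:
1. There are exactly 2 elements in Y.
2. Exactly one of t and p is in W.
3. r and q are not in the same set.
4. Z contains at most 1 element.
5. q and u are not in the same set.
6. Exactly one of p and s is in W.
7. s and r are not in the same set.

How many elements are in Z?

1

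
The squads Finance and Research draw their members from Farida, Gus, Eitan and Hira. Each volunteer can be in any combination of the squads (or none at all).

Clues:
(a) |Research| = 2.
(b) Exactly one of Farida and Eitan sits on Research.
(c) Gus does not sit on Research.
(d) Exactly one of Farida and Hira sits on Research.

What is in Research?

Research = {Eitan, Hira}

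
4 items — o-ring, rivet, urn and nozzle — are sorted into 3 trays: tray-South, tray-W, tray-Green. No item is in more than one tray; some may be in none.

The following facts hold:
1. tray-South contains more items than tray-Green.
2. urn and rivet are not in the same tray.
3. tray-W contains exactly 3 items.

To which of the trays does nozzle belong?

nozzle: tray-W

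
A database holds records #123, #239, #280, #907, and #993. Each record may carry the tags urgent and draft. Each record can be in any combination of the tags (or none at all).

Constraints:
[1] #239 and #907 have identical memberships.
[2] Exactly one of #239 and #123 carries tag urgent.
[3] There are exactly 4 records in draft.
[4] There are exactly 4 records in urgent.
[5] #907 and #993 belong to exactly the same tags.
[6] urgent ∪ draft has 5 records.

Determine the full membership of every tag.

urgent = {#239, #280, #907, #993}; draft = {#123, #239, #907, #993}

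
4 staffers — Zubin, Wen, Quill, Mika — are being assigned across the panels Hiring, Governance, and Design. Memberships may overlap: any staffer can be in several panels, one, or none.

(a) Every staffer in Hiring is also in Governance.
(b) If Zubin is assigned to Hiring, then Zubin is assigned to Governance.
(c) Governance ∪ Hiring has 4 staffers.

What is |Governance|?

4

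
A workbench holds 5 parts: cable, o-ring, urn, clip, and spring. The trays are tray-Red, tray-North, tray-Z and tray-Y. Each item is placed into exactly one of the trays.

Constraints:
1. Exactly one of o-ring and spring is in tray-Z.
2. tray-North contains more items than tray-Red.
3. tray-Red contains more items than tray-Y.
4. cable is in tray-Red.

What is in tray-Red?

tray-Red = {cable}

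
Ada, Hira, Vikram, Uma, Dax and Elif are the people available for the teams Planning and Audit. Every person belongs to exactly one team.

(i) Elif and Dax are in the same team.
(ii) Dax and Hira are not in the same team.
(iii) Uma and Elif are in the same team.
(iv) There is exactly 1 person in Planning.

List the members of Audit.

Audit = {Ada, Dax, Elif, Uma, Vikram}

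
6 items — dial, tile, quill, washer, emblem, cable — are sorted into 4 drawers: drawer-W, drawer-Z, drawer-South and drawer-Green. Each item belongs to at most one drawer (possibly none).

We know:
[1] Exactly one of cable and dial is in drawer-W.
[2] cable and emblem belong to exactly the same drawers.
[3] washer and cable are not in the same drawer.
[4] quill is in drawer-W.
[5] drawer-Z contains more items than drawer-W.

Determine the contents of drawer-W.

drawer-W = {dial, quill}

From (4): quill ∈ drawer-W.
Suppose dial ∉ drawer-W: no assignment then satisfies all the clues, so dial ∈ drawer-W.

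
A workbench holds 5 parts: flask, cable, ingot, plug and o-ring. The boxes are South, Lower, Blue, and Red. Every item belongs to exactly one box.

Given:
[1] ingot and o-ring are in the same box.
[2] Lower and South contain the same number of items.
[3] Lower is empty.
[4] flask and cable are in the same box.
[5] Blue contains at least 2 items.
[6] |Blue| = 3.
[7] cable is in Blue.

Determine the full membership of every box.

South = {}; Lower = {}; Blue = {cable, flask, plug}; Red = {ingot, o-ring}

From (7): cable ∈ Blue.
(3): Lower already has 0, so the rest are out.
(4): flask matches cable: flask ∉ South.
(4): flask matches cable: flask ∈ Blue.
Suppose ingot ∈ South: no assignment then satisfies all the clues, so ingot ∉ South.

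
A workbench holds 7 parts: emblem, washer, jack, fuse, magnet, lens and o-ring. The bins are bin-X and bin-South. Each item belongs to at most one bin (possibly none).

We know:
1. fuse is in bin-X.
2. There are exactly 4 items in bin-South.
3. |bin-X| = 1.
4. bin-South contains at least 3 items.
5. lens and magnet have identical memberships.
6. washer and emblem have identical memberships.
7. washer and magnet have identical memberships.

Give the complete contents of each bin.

bin-X = {fuse}; bin-South = {emblem, lens, magnet, washer}

From (1): fuse ∈ bin-X.
(3): bin-X already has 1, so the rest are out.
Suppose emblem ∉ bin-South: no assignment then satisfies all the clues, so emblem ∈ bin-South.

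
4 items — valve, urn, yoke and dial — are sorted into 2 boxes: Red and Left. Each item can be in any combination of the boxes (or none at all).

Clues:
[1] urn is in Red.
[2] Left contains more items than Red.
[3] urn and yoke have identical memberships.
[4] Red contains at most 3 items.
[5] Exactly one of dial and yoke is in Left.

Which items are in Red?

Red = {urn, yoke}

From (1): urn ∈ Red.
(3): yoke matches urn: yoke ∈ Red.
Suppose valve ∈ Red: no assignment then satisfies all the clues, so valve ∉ Red.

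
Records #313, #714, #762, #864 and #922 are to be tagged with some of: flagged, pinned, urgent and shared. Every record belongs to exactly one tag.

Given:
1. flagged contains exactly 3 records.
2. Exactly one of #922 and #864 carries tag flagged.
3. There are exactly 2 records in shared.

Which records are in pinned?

pinned = {}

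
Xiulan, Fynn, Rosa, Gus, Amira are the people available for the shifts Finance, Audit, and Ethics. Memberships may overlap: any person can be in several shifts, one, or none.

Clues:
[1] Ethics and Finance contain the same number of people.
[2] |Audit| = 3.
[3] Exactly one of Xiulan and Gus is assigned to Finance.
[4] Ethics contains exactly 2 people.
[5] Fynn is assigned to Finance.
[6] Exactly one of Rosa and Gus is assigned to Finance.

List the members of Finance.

From (5): Fynn ∈ Finance.
Suppose Xiulan ∈ Finance: no assignment then satisfies all the clues, so Xiulan ∉ Finance.

Finance = {Fynn, Gus}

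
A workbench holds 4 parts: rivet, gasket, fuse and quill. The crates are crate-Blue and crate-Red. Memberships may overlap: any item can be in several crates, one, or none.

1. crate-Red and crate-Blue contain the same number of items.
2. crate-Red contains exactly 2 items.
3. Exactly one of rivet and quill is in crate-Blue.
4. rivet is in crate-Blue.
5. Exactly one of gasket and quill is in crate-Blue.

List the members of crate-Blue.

crate-Blue = {gasket, rivet}

From (4): rivet ∈ crate-Blue.
(3) (exactly one): quill ∉ crate-Blue.
(5) (exactly one): gasket ∈ crate-Blue.
Suppose fuse ∈ crate-Blue: no assignment then satisfies all the clues, so fuse ∉ crate-Blue.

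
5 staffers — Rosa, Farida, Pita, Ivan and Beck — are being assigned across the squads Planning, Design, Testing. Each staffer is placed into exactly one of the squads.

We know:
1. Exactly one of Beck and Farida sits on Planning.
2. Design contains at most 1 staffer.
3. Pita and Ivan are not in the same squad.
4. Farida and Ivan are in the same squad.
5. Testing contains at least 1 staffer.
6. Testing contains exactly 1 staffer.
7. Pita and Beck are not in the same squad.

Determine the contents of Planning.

Planning = {Farida, Ivan, Rosa}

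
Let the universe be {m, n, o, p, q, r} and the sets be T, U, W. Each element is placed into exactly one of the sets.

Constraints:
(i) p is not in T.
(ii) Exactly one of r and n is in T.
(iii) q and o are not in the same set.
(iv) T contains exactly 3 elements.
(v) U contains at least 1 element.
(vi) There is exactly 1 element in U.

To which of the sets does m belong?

From (i): p ∉ T.
Suppose m ∉ T: no assignment then satisfies all the clues, so m ∈ T.

m: T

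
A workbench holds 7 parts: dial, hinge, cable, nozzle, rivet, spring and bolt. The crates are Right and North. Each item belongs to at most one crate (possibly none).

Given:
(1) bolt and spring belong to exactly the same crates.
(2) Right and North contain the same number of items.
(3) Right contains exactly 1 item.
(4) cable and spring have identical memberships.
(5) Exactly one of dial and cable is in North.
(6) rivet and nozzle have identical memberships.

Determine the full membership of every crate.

Right = {hinge}; North = {dial}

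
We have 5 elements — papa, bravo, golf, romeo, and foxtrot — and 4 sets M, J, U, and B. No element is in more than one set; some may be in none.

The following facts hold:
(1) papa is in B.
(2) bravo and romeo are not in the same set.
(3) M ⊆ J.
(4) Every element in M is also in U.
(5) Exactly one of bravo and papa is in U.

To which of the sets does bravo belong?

bravo: U

From (1): papa ∈ B.
(5) (exactly one): bravo ∈ U.
(2): romeo ∉ U.
(4) contrapositive: romeo ∉ M.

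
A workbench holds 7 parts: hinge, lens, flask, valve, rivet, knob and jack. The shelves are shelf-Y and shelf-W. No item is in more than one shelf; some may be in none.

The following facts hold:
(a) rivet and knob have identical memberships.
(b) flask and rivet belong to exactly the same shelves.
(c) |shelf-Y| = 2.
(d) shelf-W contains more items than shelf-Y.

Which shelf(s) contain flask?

flask: shelf-W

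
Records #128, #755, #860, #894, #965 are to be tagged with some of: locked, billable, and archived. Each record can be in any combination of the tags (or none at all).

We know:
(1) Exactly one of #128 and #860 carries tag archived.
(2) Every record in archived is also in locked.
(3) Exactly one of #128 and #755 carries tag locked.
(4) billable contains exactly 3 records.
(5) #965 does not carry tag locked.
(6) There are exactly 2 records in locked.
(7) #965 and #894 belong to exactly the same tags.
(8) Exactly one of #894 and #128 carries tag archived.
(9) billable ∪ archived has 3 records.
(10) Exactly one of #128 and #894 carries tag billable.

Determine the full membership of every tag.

locked = {#128, #860}; billable = {#128, #755, #860}; archived = {#128}

From (5): #965 ∉ locked.
(2) contrapositive: #965 ∉ archived.
(7): #894 matches #965: #894 ∉ locked.
(7): #894 matches #965: #894 ∉ archived.
(8) (exactly one): #128 ∈ archived.
(1) (exactly one): #860 ∉ archived.
(2) with #128 ∈ archived: #128 ∈ locked.
(3) (exactly one): #755 ∉ locked.
(6): only 2 candidates remain for locked, so all are in.
(2) contrapositive: #755 ∉ archived.
Suppose #128 ∉ billable: no assignment then satisfies all the clues, so #128 ∈ billable.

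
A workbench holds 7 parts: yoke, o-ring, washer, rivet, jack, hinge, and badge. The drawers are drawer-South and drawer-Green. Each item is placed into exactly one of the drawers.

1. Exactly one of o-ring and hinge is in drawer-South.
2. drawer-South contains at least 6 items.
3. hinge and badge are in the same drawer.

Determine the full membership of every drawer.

drawer-South = {badge, hinge, jack, rivet, washer, yoke}; drawer-Green = {o-ring}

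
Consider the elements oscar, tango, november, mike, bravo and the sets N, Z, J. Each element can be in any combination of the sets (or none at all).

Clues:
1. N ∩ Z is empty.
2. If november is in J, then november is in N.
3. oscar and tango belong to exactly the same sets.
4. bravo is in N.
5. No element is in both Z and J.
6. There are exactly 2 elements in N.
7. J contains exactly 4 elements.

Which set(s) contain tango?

tango: J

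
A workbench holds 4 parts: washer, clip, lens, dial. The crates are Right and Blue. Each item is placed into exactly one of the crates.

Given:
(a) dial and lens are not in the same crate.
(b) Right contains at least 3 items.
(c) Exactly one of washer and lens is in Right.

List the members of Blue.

Blue = {lens}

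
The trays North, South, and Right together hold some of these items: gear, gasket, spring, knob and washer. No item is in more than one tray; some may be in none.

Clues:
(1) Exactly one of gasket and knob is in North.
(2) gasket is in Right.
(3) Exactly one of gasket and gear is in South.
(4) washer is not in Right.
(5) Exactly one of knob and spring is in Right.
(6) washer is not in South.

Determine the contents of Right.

From (2): gasket ∈ Right.
From (4): washer ∉ Right.
From (6): washer ∉ South.
(1) (exactly one): knob ∈ North.
(3) (exactly one): gear ∈ South.
(5) (exactly one): spring ∈ Right.

Right = {gasket, spring}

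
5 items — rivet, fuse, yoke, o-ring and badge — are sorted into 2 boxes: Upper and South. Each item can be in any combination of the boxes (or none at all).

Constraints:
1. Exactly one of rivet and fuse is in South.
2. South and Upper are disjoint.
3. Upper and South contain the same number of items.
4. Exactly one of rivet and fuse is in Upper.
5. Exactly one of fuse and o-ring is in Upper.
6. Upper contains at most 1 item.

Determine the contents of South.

South = {rivet}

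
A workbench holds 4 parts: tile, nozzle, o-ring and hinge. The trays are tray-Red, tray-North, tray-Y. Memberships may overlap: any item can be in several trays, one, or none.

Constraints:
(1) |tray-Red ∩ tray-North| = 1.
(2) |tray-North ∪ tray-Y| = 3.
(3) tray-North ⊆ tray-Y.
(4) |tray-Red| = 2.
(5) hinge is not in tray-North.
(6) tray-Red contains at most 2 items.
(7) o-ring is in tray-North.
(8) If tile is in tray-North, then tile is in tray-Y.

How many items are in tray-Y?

3

From (5): hinge ∉ tray-North.
From (7): o-ring ∈ tray-North.
(3) with o-ring ∈ tray-North: o-ring ∈ tray-Y.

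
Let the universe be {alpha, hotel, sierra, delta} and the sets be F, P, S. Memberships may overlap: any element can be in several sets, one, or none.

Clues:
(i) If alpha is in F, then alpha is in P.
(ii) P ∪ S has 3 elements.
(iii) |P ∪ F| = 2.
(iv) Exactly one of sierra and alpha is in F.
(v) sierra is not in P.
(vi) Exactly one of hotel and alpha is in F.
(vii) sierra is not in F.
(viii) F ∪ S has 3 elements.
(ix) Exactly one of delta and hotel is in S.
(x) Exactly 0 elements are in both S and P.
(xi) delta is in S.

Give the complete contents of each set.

F = {alpha, delta}; P = {alpha}; S = {delta, sierra}

From (v): sierra ∉ P.
From (vii): sierra ∉ F.
From (xi): delta ∈ S.
(iv) (exactly one): alpha ∈ F.
(vi) (exactly one): hotel ∉ F.
(ix) (exactly one): hotel ∉ S.
(i): alpha ∈ P.
Suppose alpha ∈ S: no assignment then satisfies all the clues, so alpha ∉ S.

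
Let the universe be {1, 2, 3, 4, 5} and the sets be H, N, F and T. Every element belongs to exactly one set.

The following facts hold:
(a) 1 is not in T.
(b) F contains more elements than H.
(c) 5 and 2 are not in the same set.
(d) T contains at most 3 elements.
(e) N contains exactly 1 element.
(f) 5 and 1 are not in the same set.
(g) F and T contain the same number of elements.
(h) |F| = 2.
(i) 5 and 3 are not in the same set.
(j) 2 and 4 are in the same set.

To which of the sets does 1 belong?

1: F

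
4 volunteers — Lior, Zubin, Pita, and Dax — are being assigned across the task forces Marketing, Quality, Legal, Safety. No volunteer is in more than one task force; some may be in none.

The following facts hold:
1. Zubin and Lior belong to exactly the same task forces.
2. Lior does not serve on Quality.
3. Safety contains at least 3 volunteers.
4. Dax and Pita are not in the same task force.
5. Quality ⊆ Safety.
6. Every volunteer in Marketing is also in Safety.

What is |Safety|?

3

From (2): Lior ∉ Quality.
(1): Zubin matches Lior: Zubin ∉ Quality.
Suppose Lior ∈ Marketing: no assignment then satisfies all the clues, so Lior ∉ Marketing.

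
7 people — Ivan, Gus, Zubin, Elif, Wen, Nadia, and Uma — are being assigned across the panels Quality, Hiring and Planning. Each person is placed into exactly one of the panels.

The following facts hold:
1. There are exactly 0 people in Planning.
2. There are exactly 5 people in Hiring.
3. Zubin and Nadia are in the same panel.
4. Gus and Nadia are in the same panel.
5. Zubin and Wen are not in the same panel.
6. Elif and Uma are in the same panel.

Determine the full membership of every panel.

(1): Planning already has 0, so the rest are out.
Suppose Ivan ∉ Quality: no assignment then satisfies all the clues, so Ivan ∈ Quality.

Quality = {Ivan, Wen}; Hiring = {Elif, Gus, Nadia, Uma, Zubin}; Planning = {}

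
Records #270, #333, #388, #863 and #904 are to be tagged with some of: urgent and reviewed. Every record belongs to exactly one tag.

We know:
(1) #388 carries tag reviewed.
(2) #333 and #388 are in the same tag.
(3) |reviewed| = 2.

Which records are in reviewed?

reviewed = {#333, #388}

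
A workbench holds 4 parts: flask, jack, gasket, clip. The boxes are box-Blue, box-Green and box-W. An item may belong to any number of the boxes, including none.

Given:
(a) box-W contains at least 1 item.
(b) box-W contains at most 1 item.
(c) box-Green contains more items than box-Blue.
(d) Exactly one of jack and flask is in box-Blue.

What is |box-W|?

1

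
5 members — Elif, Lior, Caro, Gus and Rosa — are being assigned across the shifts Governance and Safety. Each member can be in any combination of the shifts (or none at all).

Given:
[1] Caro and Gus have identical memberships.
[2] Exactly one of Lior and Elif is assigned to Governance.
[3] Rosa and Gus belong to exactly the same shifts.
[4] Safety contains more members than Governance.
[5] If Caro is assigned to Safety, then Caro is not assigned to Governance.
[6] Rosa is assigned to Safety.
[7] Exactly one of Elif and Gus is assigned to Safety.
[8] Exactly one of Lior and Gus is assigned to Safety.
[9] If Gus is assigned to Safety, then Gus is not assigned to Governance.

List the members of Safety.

From (6): Rosa ∈ Safety.
(3): Gus matches Rosa: Gus ∈ Safety.
(7) (exactly one): Elif ∉ Safety.
(8) (exactly one): Lior ∉ Safety.
(9): Gus ∉ Governance.
(1): Caro matches Gus: Caro ∉ Governance.
(1): Caro matches Gus: Caro ∈ Safety.
(3): Rosa matches Gus: Rosa ∉ Governance.

Safety = {Caro, Gus, Rosa}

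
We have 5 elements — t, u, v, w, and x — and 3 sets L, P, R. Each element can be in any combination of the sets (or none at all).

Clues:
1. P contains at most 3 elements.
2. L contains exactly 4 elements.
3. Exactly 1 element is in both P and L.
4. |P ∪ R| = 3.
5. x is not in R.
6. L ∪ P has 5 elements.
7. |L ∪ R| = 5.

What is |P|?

From (5): x ∉ R.
Suppose x ∉ L: no assignment then satisfies all the clues, so x ∈ L.

2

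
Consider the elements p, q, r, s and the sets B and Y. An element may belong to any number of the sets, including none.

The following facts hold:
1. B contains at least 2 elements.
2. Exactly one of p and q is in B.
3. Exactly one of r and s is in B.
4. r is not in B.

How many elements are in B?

From (4): r ∉ B.
(3) (exactly one): s ∈ B.

2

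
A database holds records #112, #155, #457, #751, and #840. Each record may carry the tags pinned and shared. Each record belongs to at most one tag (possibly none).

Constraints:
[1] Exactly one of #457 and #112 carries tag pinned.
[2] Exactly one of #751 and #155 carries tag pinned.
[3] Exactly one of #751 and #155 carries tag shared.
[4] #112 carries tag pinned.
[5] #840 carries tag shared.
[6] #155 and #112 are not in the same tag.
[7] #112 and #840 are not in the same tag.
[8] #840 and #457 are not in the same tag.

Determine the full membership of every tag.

From (4): #112 ∈ pinned.
From (5): #840 ∈ shared.
(1) (exactly one): #457 ∉ pinned.
(6): #155 ∉ pinned.
(8): #457 ∉ shared.
(2) (exactly one): #751 ∈ pinned.
(3) (exactly one): #155 ∈ shared.

pinned = {#112, #751}; shared = {#155, #840}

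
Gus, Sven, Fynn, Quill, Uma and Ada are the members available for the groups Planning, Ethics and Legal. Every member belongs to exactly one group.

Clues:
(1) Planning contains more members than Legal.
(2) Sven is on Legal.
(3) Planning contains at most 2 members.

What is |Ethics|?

From (2): Sven ∈ Legal.
Suppose Gus ∈ Legal: no assignment then satisfies all the clues, so Gus ∉ Legal.

3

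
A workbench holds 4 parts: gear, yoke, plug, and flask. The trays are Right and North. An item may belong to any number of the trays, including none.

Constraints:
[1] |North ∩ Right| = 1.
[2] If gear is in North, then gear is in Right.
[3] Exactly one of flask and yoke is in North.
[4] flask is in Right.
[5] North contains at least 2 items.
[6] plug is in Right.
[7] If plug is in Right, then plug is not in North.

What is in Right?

Right = {flask, gear, plug}

From (4): flask ∈ Right.
From (6): plug ∈ Right.
(7): plug ∉ North.
Suppose gear ∉ Right: no assignment then satisfies all the clues, so gear ∈ Right.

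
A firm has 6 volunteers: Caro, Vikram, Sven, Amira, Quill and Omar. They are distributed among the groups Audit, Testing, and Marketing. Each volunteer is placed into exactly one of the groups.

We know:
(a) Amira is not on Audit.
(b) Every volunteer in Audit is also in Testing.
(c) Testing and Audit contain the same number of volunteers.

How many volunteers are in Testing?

0

From (a): Amira ∉ Audit.
Suppose Caro ∈ Audit: no assignment then satisfies all the clues, so Caro ∉ Audit.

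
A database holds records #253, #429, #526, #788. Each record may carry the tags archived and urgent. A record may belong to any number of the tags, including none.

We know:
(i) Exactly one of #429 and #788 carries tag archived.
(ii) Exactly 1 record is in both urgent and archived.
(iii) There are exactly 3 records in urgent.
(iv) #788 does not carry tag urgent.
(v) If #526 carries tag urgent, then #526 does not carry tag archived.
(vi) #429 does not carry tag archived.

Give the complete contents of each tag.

archived = {#253, #788}; urgent = {#253, #429, #526}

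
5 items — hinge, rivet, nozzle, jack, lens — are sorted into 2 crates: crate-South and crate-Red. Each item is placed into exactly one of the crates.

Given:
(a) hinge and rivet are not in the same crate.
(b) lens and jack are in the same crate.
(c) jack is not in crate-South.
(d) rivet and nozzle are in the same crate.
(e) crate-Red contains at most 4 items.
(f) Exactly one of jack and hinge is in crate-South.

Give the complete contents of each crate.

From (c): jack ∉ crate-South.
(b): lens matches jack: lens ∉ crate-South.
(f) (exactly one): hinge ∈ crate-South.
Only one crate left: jack ∈ crate-Red.
Only one crate left: lens ∈ crate-Red.
(a): rivet ∉ crate-South.
(d): nozzle matches rivet: nozzle ∉ crate-South.
Only one crate left: rivet ∈ crate-Red.
Only one crate left: nozzle ∈ crate-Red.

crate-South = {hinge}; crate-Red = {jack, lens, nozzle, rivet}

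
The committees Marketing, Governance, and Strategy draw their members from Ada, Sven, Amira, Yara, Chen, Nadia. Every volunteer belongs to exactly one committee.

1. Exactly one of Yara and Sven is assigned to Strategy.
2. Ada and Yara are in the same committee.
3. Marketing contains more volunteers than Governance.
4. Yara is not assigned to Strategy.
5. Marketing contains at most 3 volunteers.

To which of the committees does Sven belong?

Sven: Strategy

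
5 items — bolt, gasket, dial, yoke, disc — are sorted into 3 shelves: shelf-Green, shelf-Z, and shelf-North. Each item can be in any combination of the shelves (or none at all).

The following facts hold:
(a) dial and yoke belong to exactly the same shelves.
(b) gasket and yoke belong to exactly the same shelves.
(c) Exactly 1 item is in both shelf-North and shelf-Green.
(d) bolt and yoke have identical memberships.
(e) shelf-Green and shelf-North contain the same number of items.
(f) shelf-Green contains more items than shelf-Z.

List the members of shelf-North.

shelf-North = {disc}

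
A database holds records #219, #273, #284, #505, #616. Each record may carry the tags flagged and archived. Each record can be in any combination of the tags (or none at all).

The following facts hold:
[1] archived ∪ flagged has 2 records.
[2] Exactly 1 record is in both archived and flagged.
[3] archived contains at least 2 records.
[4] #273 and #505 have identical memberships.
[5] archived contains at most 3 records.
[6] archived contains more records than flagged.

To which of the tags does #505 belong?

#505: none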